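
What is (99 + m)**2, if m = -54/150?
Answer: 6081156/625 ≈ 9729.8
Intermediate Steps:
m = -9/25 (m = -54*1/150 = -9/25 ≈ -0.36000)
(99 + m)**2 = (99 - 9/25)**2 = (2466/25)**2 = 6081156/625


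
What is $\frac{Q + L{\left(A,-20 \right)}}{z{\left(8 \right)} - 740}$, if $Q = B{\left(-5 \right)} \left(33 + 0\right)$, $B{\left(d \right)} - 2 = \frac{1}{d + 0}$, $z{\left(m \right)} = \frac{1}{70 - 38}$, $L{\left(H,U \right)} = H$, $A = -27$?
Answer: $- \frac{192}{4385} \approx -0.043786$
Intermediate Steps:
$z{\left(m \right)} = \frac{1}{32}$
$B{\left(d \right)} = 2 + \frac{1}{d}$ ($B{\left(d \right)} = 2 + \frac{1}{d + 0} = 2 + \frac{1}{d}$)
$Q = \frac{297}{5}$ ($Q = \left(2 + \frac{1}{-5}\right) \left(33 + 0\right) = \left(2 - \frac{1}{5}\right) 33 = \frac{9}{5} \cdot 33 = \frac{297}{5} \approx 59.4$)
$\frac{Q + L{\left(A,-20 \right)}}{z{\left(8 \right)} - 740} = \frac{\frac{297}{5} - 27}{\frac{1}{32} - 740} = \frac{162}{5 \left(- \frac{23679}{32}\right)} = \frac{162}{5} \left(- \frac{32}{23679}\right) = - \frac{192}{4385}$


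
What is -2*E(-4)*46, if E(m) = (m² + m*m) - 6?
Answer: -2392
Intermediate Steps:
E(m) = -6 + 2*m² (E(m) = (m² + m²) - 6 = 2*m² - 6 = -6 + 2*m²)
-2*E(-4)*46 = -2*(-6 + 2*(-4)²)*46 = -2*(-6 + 2*16)*46 = -2*(-6 + 32)*46 = -2*26*46 = -52*46 = -2392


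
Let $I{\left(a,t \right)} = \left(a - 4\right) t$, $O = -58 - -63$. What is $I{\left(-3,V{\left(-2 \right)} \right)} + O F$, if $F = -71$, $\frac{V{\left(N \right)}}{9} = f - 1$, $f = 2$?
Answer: $-418$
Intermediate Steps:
$O = 5$ ($O = -58 + 63 = 5$)
$V{\left(N \right)} = 9$ ($V{\left(N \right)} = 9 \left(2 - 1\right) = 9 \cdot 1 = 9$)
$I{\left(a,t \right)} = t \left(-4 + a\right)$ ($I{\left(a,t \right)} = \left(-4 + a\right) t = t \left(-4 + a\right)$)
$I{\left(-3,V{\left(-2 \right)} \right)} + O F = 9 \left(-4 - 3\right) + 5 \left(-71\right) = 9 \left(-7\right) - 355 = -63 - 355 = -418$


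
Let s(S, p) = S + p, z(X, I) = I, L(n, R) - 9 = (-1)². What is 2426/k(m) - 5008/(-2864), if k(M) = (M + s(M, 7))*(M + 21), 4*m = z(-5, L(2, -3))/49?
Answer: 577499480/32127099 ≈ 17.975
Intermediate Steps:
L(n, R) = 10 (L(n, R) = 9 + (-1)² = 9 + 1 = 10)
m = 5/98 (m = (10/49)/4 = (10*(1/49))/4 = (¼)*(10/49) = 5/98 ≈ 0.051020)
k(M) = (7 + 2*M)*(21 + M) (k(M) = (M + (M + 7))*(M + 21) = (M + (7 + M))*(21 + M) = (7 + 2*M)*(21 + M))
2426/k(m) - 5008/(-2864) = 2426/(147 + 2*(5/98)² + 49*(5/98)) - 5008/(-2864) = 2426/(147 + 2*(25/9604) + 5/2) - 5008*(-1/2864) = 2426/(147 + 25/4802 + 5/2) + 313/179 = 2426/(358962/2401) + 313/179 = 2426*(2401/358962) + 313/179 = 2912413/179481 + 313/179 = 577499480/32127099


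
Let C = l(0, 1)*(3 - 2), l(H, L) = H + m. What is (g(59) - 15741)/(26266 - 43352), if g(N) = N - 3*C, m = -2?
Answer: 7838/8543 ≈ 0.91748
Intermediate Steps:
l(H, L) = -2 + H (l(H, L) = H - 2 = -2 + H)
C = -2 (C = (-2 + 0)*(3 - 2) = -2*1 = -2)
g(N) = 6 + N (g(N) = N - 3*(-2) = N + 6 = 6 + N)
(g(59) - 15741)/(26266 - 43352) = ((6 + 59) - 15741)/(26266 - 43352) = (65 - 15741)/(-17086) = -15676*(-1/17086) = 7838/8543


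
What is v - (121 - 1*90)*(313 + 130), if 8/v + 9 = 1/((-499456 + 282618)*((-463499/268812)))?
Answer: -6211408737504407/452268748323 ≈ -13734.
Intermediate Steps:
v = -402016784648/452268748323 (v = 8/(-9 + 1/((-499456 + 282618)*((-463499/268812)))) = 8/(-9 + 1/((-216838)*((-463499*1/268812)))) = 8/(-9 - 1/(216838*(-463499/268812))) = 8/(-9 - 1/216838*(-268812/463499)) = 8/(-9 + 134406/50252098081) = 8/(-452268748323/50252098081) = 8*(-50252098081/452268748323) = -402016784648/452268748323 ≈ -0.88889)
v - (121 - 1*90)*(313 + 130) = -402016784648/452268748323 - (121 - 1*90)*(313 + 130) = -402016784648/452268748323 - (121 - 90)*443 = -402016784648/452268748323 - 31*443 = -402016784648/452268748323 - 1*13733 = -402016784648/452268748323 - 13733 = -6211408737504407/452268748323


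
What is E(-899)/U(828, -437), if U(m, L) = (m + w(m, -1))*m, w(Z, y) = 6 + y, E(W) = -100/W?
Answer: 25/155015469 ≈ 1.6127e-7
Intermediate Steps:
U(m, L) = m*(5 + m) (U(m, L) = (m + (6 - 1))*m = (m + 5)*m = (5 + m)*m = m*(5 + m))
E(-899)/U(828, -437) = (-100/(-899))/((828*(5 + 828))) = (-100*(-1/899))/((828*833)) = (100/899)/689724 = (100/899)*(1/689724) = 25/155015469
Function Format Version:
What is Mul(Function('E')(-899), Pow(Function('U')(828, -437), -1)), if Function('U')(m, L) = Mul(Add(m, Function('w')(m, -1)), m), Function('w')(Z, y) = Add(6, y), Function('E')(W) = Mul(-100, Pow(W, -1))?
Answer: Rational(25, 155015469) ≈ 1.6127e-7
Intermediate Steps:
Function('U')(m, L) = Mul(m, Add(5, m)) (Function('U')(m, L) = Mul(Add(m, Add(6, -1)), m) = Mul(Add(m, 5), m) = Mul(Add(5, m), m) = Mul(m, Add(5, m)))
Mul(Function('E')(-899), Pow(Function('U')(828, -437), -1)) = Mul(Mul(-100, Pow(-899, -1)), Pow(Mul(828, Add(5, 828)), -1)) = Mul(Mul(-100, Rational(-1, 899)), Pow(Mul(828, 833), -1)) = Mul(Rational(100, 899), Pow(689724, -1)) = Mul(Rational(100, 899), Rational(1, 689724)) = Rational(25, 155015469)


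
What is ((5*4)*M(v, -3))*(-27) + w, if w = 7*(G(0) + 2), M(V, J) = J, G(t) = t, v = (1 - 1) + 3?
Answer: 1634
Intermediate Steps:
v = 3 (v = 0 + 3 = 3)
w = 14 (w = 7*(0 + 2) = 7*2 = 14)
((5*4)*M(v, -3))*(-27) + w = ((5*4)*(-3))*(-27) + 14 = (20*(-3))*(-27) + 14 = -60*(-27) + 14 = 1620 + 14 = 1634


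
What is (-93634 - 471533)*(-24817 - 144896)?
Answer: 95916187071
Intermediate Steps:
(-93634 - 471533)*(-24817 - 144896) = -565167*(-169713) = 95916187071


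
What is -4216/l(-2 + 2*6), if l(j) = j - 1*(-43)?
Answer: -4216/53 ≈ -79.547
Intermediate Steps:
l(j) = 43 + j (l(j) = j + 43 = 43 + j)
-4216/l(-2 + 2*6) = -4216/(43 + (-2 + 2*6)) = -4216/(43 + (-2 + 12)) = -4216/(43 + 10) = -4216/53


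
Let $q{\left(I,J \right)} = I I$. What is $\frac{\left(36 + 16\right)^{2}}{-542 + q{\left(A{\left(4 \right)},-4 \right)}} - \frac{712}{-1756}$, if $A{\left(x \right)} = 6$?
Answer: $- \frac{548494}{111067} \approx -4.9384$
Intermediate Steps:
$q{\left(I,J \right)} = I^{2}$
$\frac{\left(36 + 16\right)^{2}}{-542 + q{\left(A{\left(4 \right)},-4 \right)}} - \frac{712}{-1756} = \frac{\left(36 + 16\right)^{2}}{-542 + 6^{2}} - \frac{712}{-1756} = \frac{52^{2}}{-542 + 36} - - \frac{178}{439} = \frac{2704}{-506} + \frac{178}{439} = 2704 \left(- \frac{1}{506}\right) + \frac{178}{439} = - \frac{1352}{253} + \frac{178}{439} = - \frac{548494}{111067}$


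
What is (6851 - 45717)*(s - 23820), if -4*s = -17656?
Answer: 754233596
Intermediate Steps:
s = 4414 (s = -¼*(-17656) = 4414)
(6851 - 45717)*(s - 23820) = (6851 - 45717)*(4414 - 23820) = -38866*(-19406) = 754233596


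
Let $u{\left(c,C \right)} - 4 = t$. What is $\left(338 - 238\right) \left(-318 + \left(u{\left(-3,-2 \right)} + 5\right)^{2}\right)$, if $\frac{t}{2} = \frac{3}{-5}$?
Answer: $-25716$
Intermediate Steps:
$t = - \frac{6}{5}$ ($t = 2 \frac{3}{-5} = 2 \cdot 3 \left(- \frac{1}{5}\right) = 2 \left(- \frac{3}{5}\right) = - \frac{6}{5} \approx -1.2$)
$u{\left(c,C \right)} = \frac{14}{5}$ ($u{\left(c,C \right)} = 4 - \frac{6}{5} = \frac{14}{5}$)
$\left(338 - 238\right) \left(-318 + \left(u{\left(-3,-2 \right)} + 5\right)^{2}\right) = \left(338 - 238\right) \left(-318 + \left(\frac{14}{5} + 5\right)^{2}\right) = 100 \left(-318 + \left(\frac{39}{5}\right)^{2}\right) = 100 \left(-318 + \frac{1521}{25}\right) = 100 \left(- \frac{6429}{25}\right) = -25716$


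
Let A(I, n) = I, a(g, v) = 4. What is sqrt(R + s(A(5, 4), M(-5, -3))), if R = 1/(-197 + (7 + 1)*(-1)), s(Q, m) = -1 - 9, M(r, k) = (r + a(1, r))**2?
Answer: I*sqrt(420455)/205 ≈ 3.163*I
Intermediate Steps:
M(r, k) = (4 + r)**2 (M(r, k) = (r + 4)**2 = (4 + r)**2)
s(Q, m) = -10
R = -1/205 (R = 1/(-197 + 8*(-1)) = 1/(-197 - 8) = 1/(-205) = -1/205 ≈ -0.0048781)
sqrt(R + s(A(5, 4), M(-5, -3))) = sqrt(-1/205 - 10) = sqrt(-2051/205) = I*sqrt(420455)/205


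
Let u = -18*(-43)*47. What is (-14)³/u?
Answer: -1372/18189 ≈ -0.075430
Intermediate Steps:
u = 36378 (u = 774*47 = 36378)
(-14)³/u = (-14)³/36378 = -2744*1/36378 = -1372/18189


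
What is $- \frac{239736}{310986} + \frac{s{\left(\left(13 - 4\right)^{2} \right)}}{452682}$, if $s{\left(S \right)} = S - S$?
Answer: $- \frac{39956}{51831} \approx -0.77089$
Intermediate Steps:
$s{\left(S \right)} = 0$
$- \frac{239736}{310986} + \frac{s{\left(\left(13 - 4\right)^{2} \right)}}{452682} = - \frac{239736}{310986} + \frac{0}{452682} = \left(-239736\right) \frac{1}{310986} + 0 \cdot \frac{1}{452682} = - \frac{39956}{51831} + 0 = - \frac{39956}{51831}$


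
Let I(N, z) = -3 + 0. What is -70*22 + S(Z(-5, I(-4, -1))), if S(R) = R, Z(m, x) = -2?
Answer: -1542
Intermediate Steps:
I(N, z) = -3
-70*22 + S(Z(-5, I(-4, -1))) = -70*22 - 2 = -1540 - 2 = -1542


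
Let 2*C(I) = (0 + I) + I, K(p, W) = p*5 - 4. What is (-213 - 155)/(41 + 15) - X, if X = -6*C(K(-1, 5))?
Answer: -424/7 ≈ -60.571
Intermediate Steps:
K(p, W) = -4 + 5*p (K(p, W) = 5*p - 4 = -4 + 5*p)
C(I) = I (C(I) = ((0 + I) + I)/2 = (I + I)/2 = (2*I)/2 = I)
X = 54 (X = -6*(-4 + 5*(-1)) = -6*(-4 - 5) = -6*(-9) = 54)
(-213 - 155)/(41 + 15) - X = (-213 - 155)/(41 + 15) - 1*54 = -368/56 - 54 = -368*1/56 - 54 = -46/7 - 54 = -424/7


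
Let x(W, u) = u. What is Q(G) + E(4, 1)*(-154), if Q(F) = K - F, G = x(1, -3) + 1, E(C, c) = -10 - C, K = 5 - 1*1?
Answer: 2162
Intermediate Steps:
K = 4 (K = 5 - 1 = 4)
G = -2 (G = -3 + 1 = -2)
Q(F) = 4 - F
Q(G) + E(4, 1)*(-154) = (4 - 1*(-2)) + (-10 - 1*4)*(-154) = (4 + 2) + (-10 - 4)*(-154) = 6 - 14*(-154) = 6 + 2156 = 2162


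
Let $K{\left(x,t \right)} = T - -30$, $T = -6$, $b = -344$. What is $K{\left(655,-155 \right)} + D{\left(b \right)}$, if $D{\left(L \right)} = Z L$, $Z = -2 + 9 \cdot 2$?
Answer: $-5480$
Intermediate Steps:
$Z = 16$ ($Z = -2 + 18 = 16$)
$D{\left(L \right)} = 16 L$
$K{\left(x,t \right)} = 24$ ($K{\left(x,t \right)} = -6 - -30 = -6 + 30 = 24$)
$K{\left(655,-155 \right)} + D{\left(b \right)} = 24 + 16 \left(-344\right) = 24 - 5504 = -5480$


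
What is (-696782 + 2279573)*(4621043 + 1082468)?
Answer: 9027465879201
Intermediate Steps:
(-696782 + 2279573)*(4621043 + 1082468) = 1582791*5703511 = 9027465879201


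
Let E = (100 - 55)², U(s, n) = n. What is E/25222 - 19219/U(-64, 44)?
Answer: -242326259/554884 ≈ -436.72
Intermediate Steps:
E = 2025 (E = 45² = 2025)
E/25222 - 19219/U(-64, 44) = 2025/25222 - 19219/44 = -242326259/554884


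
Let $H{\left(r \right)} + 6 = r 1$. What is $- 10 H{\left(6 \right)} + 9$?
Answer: $9$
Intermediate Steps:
$H{\left(r \right)} = -6 + r$ ($H{\left(r \right)} = -6 + r 1 = -6 + r$)
$- 10 H{\left(6 \right)} + 9 = - 10 \left(-6 + 6\right) + 9 = \left(-10\right) 0 + 9 = 0 + 9 = 9$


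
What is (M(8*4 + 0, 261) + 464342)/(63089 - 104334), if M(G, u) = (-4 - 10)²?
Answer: -464538/41245 ≈ -11.263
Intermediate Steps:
M(G, u) = 196 (M(G, u) = (-14)² = 196)
(M(8*4 + 0, 261) + 464342)/(63089 - 104334) = (196 + 464342)/(63089 - 104334) = 464538/(-41245) = 464538*(-1/41245) = -464538/41245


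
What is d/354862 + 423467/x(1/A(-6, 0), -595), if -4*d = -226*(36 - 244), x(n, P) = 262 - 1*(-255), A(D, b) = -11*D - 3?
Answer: 6830285035/8339257 ≈ 819.05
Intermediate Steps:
A(D, b) = -3 - 11*D
x(n, P) = 517 (x(n, P) = 262 + 255 = 517)
d = -11752 (d = -(-113)*(36 - 244)/2 = -(-113)*(-208)/2 = -1/4*47008 = -11752)
d/354862 + 423467/x(1/A(-6, 0), -595) = -11752/354862 + 423467/517 = -11752*1/354862 + 423467*(1/517) = -5876/177431 + 38497/47 = 6830285035/8339257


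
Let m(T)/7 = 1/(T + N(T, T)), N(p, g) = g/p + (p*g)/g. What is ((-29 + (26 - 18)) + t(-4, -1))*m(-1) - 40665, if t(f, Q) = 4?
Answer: -40546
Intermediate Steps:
N(p, g) = p + g/p (N(p, g) = g/p + (g*p)/g = g/p + p = p + g/p)
m(T) = 7/(1 + 2*T) (m(T) = 7/(T + (T + T/T)) = 7/(T + (T + 1)) = 7/(T + (1 + T)) = 7/(1 + 2*T))
((-29 + (26 - 18)) + t(-4, -1))*m(-1) - 40665 = ((-29 + (26 - 18)) + 4)*(7/(1 + 2*(-1))) - 40665 = ((-29 + 8) + 4)*(7/(1 - 2)) - 40665 = (-21 + 4)*(7/(-1)) - 40665 = -119*(-1) - 40665 = -17*(-7) - 40665 = 119 - 40665 = -40546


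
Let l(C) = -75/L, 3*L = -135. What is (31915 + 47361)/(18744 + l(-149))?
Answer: 237828/56237 ≈ 4.2290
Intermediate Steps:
L = -45 (L = (1/3)*(-135) = -45)
l(C) = 5/3 (l(C) = -75/(-45) = -75*(-1/45) = 5/3)
(31915 + 47361)/(18744 + l(-149)) = (31915 + 47361)/(18744 + 5/3) = 79276/(56237/3) = 79276*(3/56237) = 237828/56237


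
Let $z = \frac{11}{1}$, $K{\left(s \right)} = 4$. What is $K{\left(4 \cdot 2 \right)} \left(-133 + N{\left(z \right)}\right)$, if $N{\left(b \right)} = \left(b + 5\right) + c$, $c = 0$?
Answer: $-468$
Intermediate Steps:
$z = 11$ ($z = 11 \cdot 1 = 11$)
$N{\left(b \right)} = 5 + b$ ($N{\left(b \right)} = \left(b + 5\right) + 0 = \left(5 + b\right) + 0 = 5 + b$)
$K{\left(4 \cdot 2 \right)} \left(-133 + N{\left(z \right)}\right) = 4 \left(-133 + \left(5 + 11\right)\right) = 4 \left(-133 + 16\right) = 4 \left(-117\right) = -468$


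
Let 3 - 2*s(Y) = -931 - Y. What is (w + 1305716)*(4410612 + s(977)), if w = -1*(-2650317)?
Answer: 34904613223455/2 ≈ 1.7452e+13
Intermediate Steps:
s(Y) = 467 + Y/2 (s(Y) = 3/2 - (-931 - Y)/2 = 3/2 + (931/2 + Y/2) = 467 + Y/2)
w = 2650317
(w + 1305716)*(4410612 + s(977)) = (2650317 + 1305716)*(4410612 + (467 + (1/2)*977)) = 3956033*(4410612 + (467 + 977/2)) = 3956033*(4410612 + 1911/2) = 3956033*(8823135/2) = 34904613223455/2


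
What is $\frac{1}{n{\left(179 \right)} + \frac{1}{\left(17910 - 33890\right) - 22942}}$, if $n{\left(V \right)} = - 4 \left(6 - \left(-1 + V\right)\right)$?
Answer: $\frac{38922}{26778335} \approx 0.0014535$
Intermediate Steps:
$n{\left(V \right)} = -28 + 4 V$ ($n{\left(V \right)} = - 4 \left(7 - V\right) = -28 + 4 V$)
$\frac{1}{n{\left(179 \right)} + \frac{1}{\left(17910 - 33890\right) - 22942}} = \frac{1}{\left(-28 + 4 \cdot 179\right) + \frac{1}{\left(17910 - 33890\right) - 22942}} = \frac{1}{\left(-28 + 716\right) + \frac{1}{\left(17910 - 33890\right) - 22942}} = \frac{1}{688 + \frac{1}{-15980 - 22942}} = \frac{1}{688 + \frac{1}{-38922}} = \frac{1}{688 - \frac{1}{38922}} = \frac{1}{\frac{26778335}{38922}} = \frac{38922}{26778335}$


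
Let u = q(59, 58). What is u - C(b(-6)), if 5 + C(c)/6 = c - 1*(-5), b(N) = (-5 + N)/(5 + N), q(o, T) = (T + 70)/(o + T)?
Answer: -7594/117 ≈ -64.906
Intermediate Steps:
q(o, T) = (70 + T)/(T + o)
u = 128/117 (u = (70 + 58)/(58 + 59) = 128/117 ≈ 1.0940)
b(N) = (-5 + N)/(5 + N)
C(c) = 6*c (C(c) = -30 + 6*(c - 1*(-5)) = -30 + 6*(c + 5) = -30 + 6*(5 + c) = -30 + (30 + 6*c) = 6*c)
u - C(b(-6)) = 128/117 - 6*(-5 - 6)/(5 - 6) = 128/117 - 6*-11/(-1) = 128/117 - 6*(-1*(-11)) = 128/117 - 6*11 = 128/117 - 1*66 = 128/117 - 66 = -7594/117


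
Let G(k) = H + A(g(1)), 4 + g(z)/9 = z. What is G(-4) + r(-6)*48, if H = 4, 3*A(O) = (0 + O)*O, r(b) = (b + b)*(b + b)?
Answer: 7159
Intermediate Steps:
g(z) = -36 + 9*z
r(b) = 4*b**2 (r(b) = (2*b)*(2*b) = 4*b**2)
A(O) = O**2/3 (A(O) = ((0 + O)*O)/3 = (O*O)/3 = O**2/3)
G(k) = 247 (G(k) = 4 + (-36 + 9*1)**2/3 = 4 + (-36 + 9)**2/3 = 4 + (1/3)*(-27)**2 = 4 + (1/3)*729 = 4 + 243 = 247)
G(-4) + r(-6)*48 = 247 + (4*(-6)**2)*48 = 247 + (4*36)*48 = 247 + 144*48 = 247 + 6912 = 7159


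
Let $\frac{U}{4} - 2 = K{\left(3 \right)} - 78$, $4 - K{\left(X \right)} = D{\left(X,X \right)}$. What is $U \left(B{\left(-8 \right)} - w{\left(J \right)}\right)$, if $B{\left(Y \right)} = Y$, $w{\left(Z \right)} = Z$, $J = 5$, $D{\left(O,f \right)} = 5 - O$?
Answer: $3848$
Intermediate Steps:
$K{\left(X \right)} = -1 + X$ ($K{\left(X \right)} = 4 - \left(5 - X\right) = 4 + \left(-5 + X\right) = -1 + X$)
$U = -296$ ($U = 8 + 4 \left(\left(-1 + 3\right) - 78\right) = 8 + 4 \left(2 - 78\right) = 8 + 4 \left(-76\right) = 8 - 304 = -296$)
$U \left(B{\left(-8 \right)} - w{\left(J \right)}\right) = - 296 \left(-8 - 5\right) = \left(-296\right) \left(-13\right) = 3848$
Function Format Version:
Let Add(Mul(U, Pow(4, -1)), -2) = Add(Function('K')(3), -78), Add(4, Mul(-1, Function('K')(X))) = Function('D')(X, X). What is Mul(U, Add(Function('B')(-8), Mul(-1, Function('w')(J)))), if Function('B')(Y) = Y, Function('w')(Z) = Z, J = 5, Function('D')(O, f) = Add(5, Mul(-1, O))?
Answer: 3848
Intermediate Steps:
Function('K')(X) = Add(-1, X) (Function('K')(X) = Add(4, Mul(-1, Add(5, Mul(-1, X)))) = Add(4, Add(-5, X)) = Add(-1, X))
U = -296 (U = Add(8, Mul(4, Add(Add(-1, 3), -78))) = Add(8, Mul(4, Add(2, -78))) = Add(8, Mul(4, -76)) = Add(8, -304) = -296)
Mul(U, Add(Function('B')(-8), Mul(-1, Function('w')(J)))) = Mul(-296, Add(-8, Mul(-1, 5))) = Mul(-296, Add(-8, -5)) = Mul(-296, -13) = 3848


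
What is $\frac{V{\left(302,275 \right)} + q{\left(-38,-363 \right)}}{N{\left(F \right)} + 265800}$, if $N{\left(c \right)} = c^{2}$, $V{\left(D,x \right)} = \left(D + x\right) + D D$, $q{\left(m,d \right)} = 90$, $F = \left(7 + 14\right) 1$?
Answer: $\frac{91871}{266241} \approx 0.34507$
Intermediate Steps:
$F = 21$ ($F = 21 \cdot 1 = 21$)
$V{\left(D,x \right)} = D + x + D^{2}$ ($V{\left(D,x \right)} = \left(D + x\right) + D^{2} = D + x + D^{2}$)
$\frac{V{\left(302,275 \right)} + q{\left(-38,-363 \right)}}{N{\left(F \right)} + 265800} = \frac{\left(302 + 275 + 302^{2}\right) + 90}{21^{2} + 265800} = \frac{\left(302 + 275 + 91204\right) + 90}{441 + 265800} = \frac{91781 + 90}{266241} = 91871 \cdot \frac{1}{266241} = \frac{91871}{266241}$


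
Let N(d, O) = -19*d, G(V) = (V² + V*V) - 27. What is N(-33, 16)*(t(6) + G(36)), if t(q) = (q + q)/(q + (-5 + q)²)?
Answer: 11265309/7 ≈ 1.6093e+6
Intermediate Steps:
t(q) = 2*q/(q + (-5 + q)²) (t(q) = (2*q)/(q + (-5 + q)²) = 2*q/(q + (-5 + q)²))
G(V) = -27 + 2*V² (G(V) = (V² + V²) - 27 = 2*V² - 27 = -27 + 2*V²)
N(-33, 16)*(t(6) + G(36)) = (-19*(-33))*(2*6/(6 + (-5 + 6)²) + (-27 + 2*36²)) = 627*(2*6/(6 + 1²) + (-27 + 2*1296)) = 627*(2*6/(6 + 1) + (-27 + 2592)) = 627*(2*6/7 + 2565) = 627*(2*6*(⅐) + 2565) = 627*(12/7 + 2565) = 627*(17967/7) = 11265309/7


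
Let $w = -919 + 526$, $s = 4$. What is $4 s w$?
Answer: $-6288$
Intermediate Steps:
$w = -393$
$4 s w = 4 \cdot 4 \left(-393\right) = 16 \left(-393\right) = -6288$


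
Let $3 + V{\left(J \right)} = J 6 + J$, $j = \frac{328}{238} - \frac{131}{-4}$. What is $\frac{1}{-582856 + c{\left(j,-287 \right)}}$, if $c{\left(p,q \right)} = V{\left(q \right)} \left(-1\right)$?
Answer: $- \frac{1}{580844} \approx -1.7216 \cdot 10^{-6}$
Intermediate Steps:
$j = \frac{16245}{476}$ ($j = 328 \cdot \frac{1}{238} - - \frac{131}{4} = \frac{164}{119} + \frac{131}{4} = \frac{16245}{476} \approx 34.128$)
$V{\left(J \right)} = -3 + 7 J$ ($V{\left(J \right)} = -3 + \left(J 6 + J\right) = -3 + \left(6 J + J\right) = -3 + 7 J$)
$c{\left(p,q \right)} = 3 - 7 q$ ($c{\left(p,q \right)} = \left(-3 + 7 q\right) \left(-1\right) = 3 - 7 q$)
$\frac{1}{-582856 + c{\left(j,-287 \right)}} = \frac{1}{-582856 + \left(3 - -2009\right)} = \frac{1}{-582856 + \left(3 + 2009\right)} = \frac{1}{-582856 + 2012} = \frac{1}{-580844} = - \frac{1}{580844}$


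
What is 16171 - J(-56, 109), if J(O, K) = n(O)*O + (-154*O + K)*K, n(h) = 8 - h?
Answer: -932142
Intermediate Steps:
J(O, K) = K*(K - 154*O) + O*(8 - O) (J(O, K) = (8 - O)*O + (-154*O + K)*K = O*(8 - O) + (K - 154*O)*K = O*(8 - O) + K*(K - 154*O) = K*(K - 154*O) + O*(8 - O))
16171 - J(-56, 109) = 16171 - (109**2 - 1*(-56)*(-8 - 56) - 154*109*(-56)) = 16171 - (11881 - 1*(-56)*(-64) + 940016) = 16171 - (11881 - 3584 + 940016) = 16171 - 1*948313 = 16171 - 948313 = -932142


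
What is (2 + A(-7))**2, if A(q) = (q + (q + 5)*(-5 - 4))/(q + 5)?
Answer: 49/4 ≈ 12.250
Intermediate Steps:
A(q) = (-45 - 8*q)/(5 + q) (A(q) = (q + (5 + q)*(-9))/(5 + q) = (q + (-45 - 9*q))/(5 + q) = (-45 - 8*q)/(5 + q))
(2 + A(-7))**2 = (2 + (-45 - 8*(-7))/(5 - 7))**2 = (2 + (-45 + 56)/(-2))**2 = (2 - 1/2*11)**2 = (2 - 11/2)**2 = (-7/2)**2 = 49/4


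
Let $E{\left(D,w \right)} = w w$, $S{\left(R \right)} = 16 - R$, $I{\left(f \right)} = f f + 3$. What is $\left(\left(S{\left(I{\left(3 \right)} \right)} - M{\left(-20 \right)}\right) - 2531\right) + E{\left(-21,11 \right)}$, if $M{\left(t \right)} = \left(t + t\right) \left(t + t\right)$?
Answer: $-4006$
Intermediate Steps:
$M{\left(t \right)} = 4 t^{2}$ ($M{\left(t \right)} = 2 t 2 t = 4 t^{2}$)
$I{\left(f \right)} = 3 + f^{2}$ ($I{\left(f \right)} = f^{2} + 3 = 3 + f^{2}$)
$E{\left(D,w \right)} = w^{2}$
$\left(\left(S{\left(I{\left(3 \right)} \right)} - M{\left(-20 \right)}\right) - 2531\right) + E{\left(-21,11 \right)} = \left(\left(\left(16 - \left(3 + 3^{2}\right)\right) - 4 \left(-20\right)^{2}\right) - 2531\right) + 11^{2} = \left(\left(\left(16 - \left(3 + 9\right)\right) - 4 \cdot 400\right) - 2531\right) + 121 = \left(\left(\left(16 - 12\right) - 1600\right) - 2531\right) + 121 = \left(\left(4 - 1600\right) - 2531\right) + 121 = \left(-1596 - 2531\right) + 121 = -4127 + 121 = -4006$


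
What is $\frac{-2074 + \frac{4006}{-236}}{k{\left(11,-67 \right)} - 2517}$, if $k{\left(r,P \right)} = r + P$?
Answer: $\frac{246735}{303614} \approx 0.81266$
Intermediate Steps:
$k{\left(r,P \right)} = P + r$
$\frac{-2074 + \frac{4006}{-236}}{k{\left(11,-67 \right)} - 2517} = \frac{-2074 + \frac{4006}{-236}}{\left(-67 + 11\right) - 2517} = \frac{-2074 + 4006 \left(- \frac{1}{236}\right)}{-56 - 2517} = \frac{-2074 - \frac{2003}{118}}{-2573} = \left(- \frac{246735}{118}\right) \left(- \frac{1}{2573}\right) = \frac{246735}{303614}$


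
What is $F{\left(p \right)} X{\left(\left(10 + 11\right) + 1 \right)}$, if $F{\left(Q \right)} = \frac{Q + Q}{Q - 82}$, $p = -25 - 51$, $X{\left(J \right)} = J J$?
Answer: $\frac{36784}{79} \approx 465.62$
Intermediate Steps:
$X{\left(J \right)} = J^{2}$
$p = -76$
$F{\left(Q \right)} = \frac{2 Q}{-82 + Q}$
$F{\left(p \right)} X{\left(\left(10 + 11\right) + 1 \right)} = 2 \left(-76\right) \frac{1}{-82 - 76} \left(\left(10 + 11\right) + 1\right)^{2} = 2 \left(-76\right) \frac{1}{-158} \left(21 + 1\right)^{2} = 2 \left(-76\right) \left(- \frac{1}{158}\right) 22^{2} = \frac{76}{79} \cdot 484 = \frac{36784}{79}$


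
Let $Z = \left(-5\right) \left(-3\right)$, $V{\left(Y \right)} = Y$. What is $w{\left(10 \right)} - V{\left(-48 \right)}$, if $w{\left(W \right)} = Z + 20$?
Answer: $83$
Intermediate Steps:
$Z = 15$
$w{\left(W \right)} = 35$ ($w{\left(W \right)} = 15 + 20 = 35$)
$w{\left(10 \right)} - V{\left(-48 \right)} = 35 - -48 = 35 + 48 = 83$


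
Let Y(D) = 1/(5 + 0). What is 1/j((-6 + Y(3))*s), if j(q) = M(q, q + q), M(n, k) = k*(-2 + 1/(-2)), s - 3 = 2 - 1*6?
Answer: -1/29 ≈ -0.034483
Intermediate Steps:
Y(D) = ⅕ (Y(D) = 1/5 = ⅕)
s = -1 (s = 3 + (2 - 1*6) = 3 + (2 - 6) = 3 - 4 = -1)
M(n, k) = -5*k/2 (M(n, k) = k*(-2 - ½) = k*(-5/2) = -5*k/2)
j(q) = -5*q (j(q) = -5*(q + q)/2 = -5*q)
1/j((-6 + Y(3))*s) = 1/(-5*(-6 + ⅕)*(-1)) = 1/(-(-29)*(-1)) = 1/(-5*29/5) = 1/(-29) = -1/29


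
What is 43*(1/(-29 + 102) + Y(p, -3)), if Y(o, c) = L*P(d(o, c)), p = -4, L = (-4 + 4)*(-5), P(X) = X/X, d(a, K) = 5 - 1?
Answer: 43/73 ≈ 0.58904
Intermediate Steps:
d(a, K) = 4
P(X) = 1
L = 0 (L = 0*(-5) = 0)
Y(o, c) = 0 (Y(o, c) = 0*1 = 0)
43*(1/(-29 + 102) + Y(p, -3)) = 43*(1/(-29 + 102) + 0) = 43*(1/73 + 0) = 43*(1/73) = 43/73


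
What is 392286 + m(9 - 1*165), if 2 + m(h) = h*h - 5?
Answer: 416615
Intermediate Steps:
m(h) = -7 + h² (m(h) = -2 + (h*h - 5) = -2 + (h² - 5) = -2 + (-5 + h²) = -7 + h²)
392286 + m(9 - 1*165) = 392286 + (-7 + (9 - 1*165)²) = 392286 + (-7 + (9 - 165)²) = 392286 + (-7 + (-156)²) = 392286 + (-7 + 24336) = 392286 + 24329 = 416615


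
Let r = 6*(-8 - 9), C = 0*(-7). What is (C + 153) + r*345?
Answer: -35037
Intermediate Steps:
C = 0
r = -102 (r = 6*(-17) = -102)
(C + 153) + r*345 = (0 + 153) - 102*345 = 153 - 35190 = -35037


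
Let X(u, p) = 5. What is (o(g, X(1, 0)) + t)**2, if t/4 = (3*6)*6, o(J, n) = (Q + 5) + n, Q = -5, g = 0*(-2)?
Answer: 190969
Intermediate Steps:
g = 0
o(J, n) = n (o(J, n) = (-5 + 5) + n = 0 + n = n)
t = 432 (t = 4*((3*6)*6) = 4*(18*6) = 4*108 = 432)
(o(g, X(1, 0)) + t)**2 = (5 + 432)**2 = 437**2 = 190969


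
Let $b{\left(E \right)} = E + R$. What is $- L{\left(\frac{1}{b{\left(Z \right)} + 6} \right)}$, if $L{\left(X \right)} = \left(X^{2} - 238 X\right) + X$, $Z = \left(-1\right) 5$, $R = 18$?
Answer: $\frac{4502}{361} \approx 12.471$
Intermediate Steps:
$Z = -5$
$b{\left(E \right)} = 18 + E$ ($b{\left(E \right)} = E + 18 = 18 + E$)
$L{\left(X \right)} = X^{2} - 237 X$
$- L{\left(\frac{1}{b{\left(Z \right)} + 6} \right)} = - \frac{-237 + \frac{1}{\left(18 - 5\right) + 6}}{\left(18 - 5\right) + 6} = - \frac{-237 + \frac{1}{13 + 6}}{13 + 6} = - \frac{-237 + \frac{1}{19}}{19} = - \frac{-4502}{19 \cdot 19} = \left(-1\right) \left(- \frac{4502}{361}\right) = \frac{4502}{361}$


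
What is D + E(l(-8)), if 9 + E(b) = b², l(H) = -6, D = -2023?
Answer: -1996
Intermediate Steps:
E(b) = -9 + b²
D + E(l(-8)) = -2023 + (-9 + (-6)²) = -2023 + (-9 + 36) = -2023 + 27 = -1996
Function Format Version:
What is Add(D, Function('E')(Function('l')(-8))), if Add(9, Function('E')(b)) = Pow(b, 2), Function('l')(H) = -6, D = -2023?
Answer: -1996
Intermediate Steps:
Function('E')(b) = Add(-9, Pow(b, 2))
Add(D, Function('E')(Function('l')(-8))) = Add(-2023, Add(-9, Pow(-6, 2))) = Add(-2023, Add(-9, 36)) = Add(-2023, 27) = -1996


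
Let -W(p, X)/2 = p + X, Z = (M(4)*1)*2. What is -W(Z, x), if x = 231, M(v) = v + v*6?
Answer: 574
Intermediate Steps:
M(v) = 7*v (M(v) = v + 6*v = 7*v)
Z = 56 (Z = ((7*4)*1)*2 = (28*1)*2 = 28*2 = 56)
W(p, X) = -2*X - 2*p (W(p, X) = -2*(p + X) = -2*(X + p) = -2*X - 2*p)
-W(Z, x) = -(-2*231 - 2*56) = -(-462 - 112) = -1*(-574) = 574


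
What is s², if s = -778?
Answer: 605284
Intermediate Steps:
s² = (-778)² = 605284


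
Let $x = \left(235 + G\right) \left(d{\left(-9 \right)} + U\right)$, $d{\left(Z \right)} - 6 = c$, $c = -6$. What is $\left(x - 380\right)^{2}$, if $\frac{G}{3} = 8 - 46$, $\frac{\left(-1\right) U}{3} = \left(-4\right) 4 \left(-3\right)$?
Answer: $316982416$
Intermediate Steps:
$U = -144$ ($U = - 3 \left(-4\right) 4 \left(-3\right) = - 3 \left(\left(-16\right) \left(-3\right)\right) = \left(-3\right) 48 = -144$)
$G = -114$ ($G = 3 \left(8 - 46\right) = 3 \left(-38\right) = -114$)
$d{\left(Z \right)} = 0$ ($d{\left(Z \right)} = 6 - 6 = 0$)
$x = -17424$ ($x = \left(235 - 114\right) \left(0 - 144\right) = 121 \left(-144\right) = -17424$)
$\left(x - 380\right)^{2} = \left(-17424 - 380\right)^{2} = \left(-17804\right)^{2} = 316982416$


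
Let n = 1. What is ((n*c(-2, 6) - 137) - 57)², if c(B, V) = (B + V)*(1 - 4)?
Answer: 42436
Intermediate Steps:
c(B, V) = -3*B - 3*V (c(B, V) = (B + V)*(-3) = -3*B - 3*V)
((n*c(-2, 6) - 137) - 57)² = ((1*(-3*(-2) - 3*6) - 137) - 57)² = ((1*(6 - 18) - 137) - 57)² = ((1*(-12) - 137) - 57)² = ((-12 - 137) - 57)² = (-149 - 57)² = (-206)² = 42436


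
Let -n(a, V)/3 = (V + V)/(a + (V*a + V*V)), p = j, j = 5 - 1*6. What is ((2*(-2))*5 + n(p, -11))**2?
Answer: 6522916/17161 ≈ 380.10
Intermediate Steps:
j = -1 (j = 5 - 6 = -1)
p = -1
n(a, V) = -6*V/(a + V**2 + V*a) (n(a, V) = -3*(V + V)/(a + (V*a + V*V)) = -3*2*V/(a + (V*a + V**2)) = -3*2*V/(a + (V**2 + V*a)) = -3*2*V/(a + V**2 + V*a) = -6*V/(a + V**2 + V*a))
((2*(-2))*5 + n(p, -11))**2 = ((2*(-2))*5 - 6*(-11)/(-1 + (-11)**2 - 11*(-1)))**2 = (-4*5 - 6*(-11)/(-1 + 121 + 11))**2 = (-20 - 6*(-11)/131)**2 = (-20 - 6*(-11)*1/131)**2 = (-20 + 66/131)**2 = (-2554/131)**2 = 6522916/17161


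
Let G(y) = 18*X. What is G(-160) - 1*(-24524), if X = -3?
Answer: 24470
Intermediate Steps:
G(y) = -54 (G(y) = 18*(-3) = -54)
G(-160) - 1*(-24524) = -54 - 1*(-24524) = -54 + 24524 = 24470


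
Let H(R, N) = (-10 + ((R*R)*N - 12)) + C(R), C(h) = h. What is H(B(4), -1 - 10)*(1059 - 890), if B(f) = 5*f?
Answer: -743938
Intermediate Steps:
H(R, N) = -22 + R + N*R**2 (H(R, N) = (-10 + ((R*R)*N - 12)) + R = (-10 + (R**2*N - 12)) + R = (-10 + (N*R**2 - 12)) + R = (-10 + (-12 + N*R**2)) + R = (-22 + N*R**2) + R = -22 + R + N*R**2)
H(B(4), -1 - 10)*(1059 - 890) = (-22 + 5*4 + (-1 - 10)*(5*4)**2)*(1059 - 890) = (-22 + 20 - 11*20**2)*169 = (-22 + 20 - 11*400)*169 = (-22 + 20 - 4400)*169 = -4402*169 = -743938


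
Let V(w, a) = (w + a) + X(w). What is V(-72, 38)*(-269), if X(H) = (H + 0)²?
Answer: -1385350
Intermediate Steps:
X(H) = H²
V(w, a) = a + w + w² (V(w, a) = (w + a) + w² = (a + w) + w² = a + w + w²)
V(-72, 38)*(-269) = (38 - 72 + (-72)²)*(-269) = (38 - 72 + 5184)*(-269) = 5150*(-269) = -1385350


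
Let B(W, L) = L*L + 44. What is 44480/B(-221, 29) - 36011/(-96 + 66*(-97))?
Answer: 21393385/383382 ≈ 55.802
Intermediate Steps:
B(W, L) = 44 + L**2 (B(W, L) = L**2 + 44 = 44 + L**2)
44480/B(-221, 29) - 36011/(-96 + 66*(-97)) = 44480/(44 + 29**2) - 36011/(-96 + 66*(-97)) = 44480/(44 + 841) - 36011/(-96 - 6402) = 44480/885 - 36011/(-6498) = 44480*(1/885) - 36011*(-1/6498) = 8896/177 + 36011/6498 = 21393385/383382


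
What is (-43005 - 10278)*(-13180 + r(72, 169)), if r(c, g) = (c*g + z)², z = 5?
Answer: -7894875452967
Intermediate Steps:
r(c, g) = (5 + c*g)² (r(c, g) = (c*g + 5)² = (5 + c*g)²)
(-43005 - 10278)*(-13180 + r(72, 169)) = (-43005 - 10278)*(-13180 + (5 + 72*169)²) = -53283*(-13180 + (5 + 12168)²) = -53283*(-13180 + 12173²) = -53283*(-13180 + 148181929) = -53283*148168749 = -7894875452967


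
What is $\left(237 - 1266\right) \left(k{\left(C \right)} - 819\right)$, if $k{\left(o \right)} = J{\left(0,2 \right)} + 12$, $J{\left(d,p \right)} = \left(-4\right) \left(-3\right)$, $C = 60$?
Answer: $818055$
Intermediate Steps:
$J{\left(d,p \right)} = 12$
$k{\left(o \right)} = 24$ ($k{\left(o \right)} = 12 + 12 = 24$)
$\left(237 - 1266\right) \left(k{\left(C \right)} - 819\right) = \left(237 - 1266\right) \left(24 - 819\right) = \left(-1029\right) \left(-795\right) = 818055$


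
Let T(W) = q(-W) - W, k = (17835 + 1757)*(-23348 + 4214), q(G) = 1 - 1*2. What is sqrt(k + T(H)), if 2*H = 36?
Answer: I*sqrt(374873347) ≈ 19362.0*I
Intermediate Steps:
H = 18 (H = (1/2)*36 = 18)
q(G) = -1 (q(G) = 1 - 2 = -1)
k = -374873328 (k = 19592*(-19134) = -374873328)
T(W) = -1 - W
sqrt(k + T(H)) = sqrt(-374873328 + (-1 - 1*18)) = sqrt(-374873328 + (-1 - 18)) = sqrt(-374873328 - 19) = sqrt(-374873347) = I*sqrt(374873347)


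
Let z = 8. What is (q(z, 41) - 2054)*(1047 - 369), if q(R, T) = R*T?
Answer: -1170228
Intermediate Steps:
(q(z, 41) - 2054)*(1047 - 369) = (8*41 - 2054)*(1047 - 369) = (328 - 2054)*678 = -1726*678 = -1170228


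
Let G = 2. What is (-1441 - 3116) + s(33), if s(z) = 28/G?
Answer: -4543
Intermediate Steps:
s(z) = 14 (s(z) = 28/2 = 28*(½) = 14)
(-1441 - 3116) + s(33) = (-1441 - 3116) + 14 = -4557 + 14 = -4543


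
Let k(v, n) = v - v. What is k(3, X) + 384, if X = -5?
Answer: 384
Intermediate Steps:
k(v, n) = 0
k(3, X) + 384 = 0 + 384 = 384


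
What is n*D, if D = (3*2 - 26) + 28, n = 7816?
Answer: 62528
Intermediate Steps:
D = 8 (D = (6 - 26) + 28 = -20 + 28 = 8)
n*D = 7816*8 = 62528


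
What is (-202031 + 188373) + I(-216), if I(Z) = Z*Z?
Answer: 32998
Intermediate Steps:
I(Z) = Z²
(-202031 + 188373) + I(-216) = (-202031 + 188373) + (-216)² = -13658 + 46656 = 32998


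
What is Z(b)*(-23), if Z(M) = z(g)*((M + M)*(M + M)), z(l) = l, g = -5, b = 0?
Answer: 0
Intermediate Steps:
Z(M) = -20*M**2 (Z(M) = -5*(M + M)*(M + M) = -5*2*M*2*M = -20*M**2)
Z(b)*(-23) = -20*0**2*(-23) = -20*0*(-23) = 0*(-23) = 0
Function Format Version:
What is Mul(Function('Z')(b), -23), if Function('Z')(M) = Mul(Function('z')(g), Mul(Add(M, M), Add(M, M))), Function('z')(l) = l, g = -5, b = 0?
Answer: 0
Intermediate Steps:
Function('Z')(M) = Mul(-20, Pow(M, 2)) (Function('Z')(M) = Mul(-5, Mul(Add(M, M), Add(M, M))) = Mul(-5, Mul(Mul(2, M), Mul(2, M))) = Mul(-5, Mul(4, Pow(M, 2))) = Mul(-20, Pow(M, 2)))
Mul(Function('Z')(b), -23) = Mul(Mul(-20, Pow(0, 2)), -23) = Mul(Mul(-20, 0), -23) = Mul(0, -23) = 0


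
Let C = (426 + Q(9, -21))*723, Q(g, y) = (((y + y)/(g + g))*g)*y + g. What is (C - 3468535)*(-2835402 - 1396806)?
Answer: 11999101102896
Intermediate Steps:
Q(g, y) = g + y² (Q(g, y) = (((2*y)/((2*g)))*g)*y + g = (((2*y)*(1/(2*g)))*g)*y + g = ((y/g)*g)*y + g = y*y + g = y² + g = g + y²)
C = 633348 (C = (426 + (9 + (-21)²))*723 = (426 + (9 + 441))*723 = (426 + 450)*723 = 876*723 = 633348)
(C - 3468535)*(-2835402 - 1396806) = (633348 - 3468535)*(-2835402 - 1396806) = -2835187*(-4232208) = 11999101102896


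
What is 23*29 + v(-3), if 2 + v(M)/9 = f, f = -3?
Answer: 622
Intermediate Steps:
v(M) = -45 (v(M) = -18 + 9*(-3) = -18 - 27 = -45)
23*29 + v(-3) = 23*29 - 45 = 667 - 45 = 622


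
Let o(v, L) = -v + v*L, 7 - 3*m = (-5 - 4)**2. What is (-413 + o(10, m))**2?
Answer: 4036081/9 ≈ 4.4845e+5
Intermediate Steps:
m = -74/3 (m = 7/3 - (-5 - 4)**2/3 = 7/3 - 1/3*(-9)**2 = 7/3 - 1/3*81 = 7/3 - 27 = -74/3 ≈ -24.667)
o(v, L) = -v + L*v
(-413 + o(10, m))**2 = (-413 + 10*(-1 - 74/3))**2 = (-413 + 10*(-77/3))**2 = (-413 - 770/3)**2 = (-2009/3)**2 = 4036081/9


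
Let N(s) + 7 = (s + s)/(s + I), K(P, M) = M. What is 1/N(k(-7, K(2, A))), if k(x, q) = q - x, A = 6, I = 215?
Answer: -114/785 ≈ -0.14522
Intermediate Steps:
N(s) = -7 + 2*s/(215 + s) (N(s) = -7 + (s + s)/(s + 215) = -7 + (2*s)/(215 + s) = -7 + 2*s/(215 + s))
1/N(k(-7, K(2, A))) = 1/(5*(-301 - (6 - 1*(-7)))/(215 + (6 - 1*(-7)))) = 1/(5*(-301 - (6 + 7))/(215 + (6 + 7))) = 1/(5*(-301 - 1*13)/(215 + 13)) = 1/(5*(-301 - 13)/228) = 1/(5*(1/228)*(-314)) = 1/(-785/114) = -114/785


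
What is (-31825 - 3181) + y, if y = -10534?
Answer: -45540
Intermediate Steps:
(-31825 - 3181) + y = (-31825 - 3181) - 10534 = -35006 - 10534 = -45540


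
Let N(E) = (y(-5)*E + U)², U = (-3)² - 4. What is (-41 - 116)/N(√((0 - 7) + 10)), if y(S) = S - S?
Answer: -157/25 ≈ -6.2800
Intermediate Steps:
y(S) = 0
U = 5 (U = 9 - 4 = 5)
N(E) = 25 (N(E) = (0*E + 5)² = (0 + 5)² = 5² = 25)
(-41 - 116)/N(√((0 - 7) + 10)) = (-41 - 116)/25 = -157*1/25 = -157/25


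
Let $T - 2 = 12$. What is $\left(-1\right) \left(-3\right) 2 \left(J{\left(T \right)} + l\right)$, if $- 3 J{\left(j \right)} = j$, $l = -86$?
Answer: $-544$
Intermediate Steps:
$T = 14$ ($T = 2 + 12 = 14$)
$J{\left(j \right)} = - \frac{j}{3}$
$\left(-1\right) \left(-3\right) 2 \left(J{\left(T \right)} + l\right) = \left(-1\right) \left(-3\right) 2 \left(\left(- \frac{1}{3}\right) 14 - 86\right) = 3 \cdot 2 \left(- \frac{14}{3} - 86\right) = 6 \left(- \frac{272}{3}\right) = -544$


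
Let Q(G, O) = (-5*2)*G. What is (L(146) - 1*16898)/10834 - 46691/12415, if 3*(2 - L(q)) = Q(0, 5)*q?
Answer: -357807067/67252055 ≈ -5.3204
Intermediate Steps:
Q(G, O) = -10*G
L(q) = 2 (L(q) = 2 - (-10*0)*q/3 = 2 - 0*q = 2 - ⅓*0 = 2 + 0 = 2)
(L(146) - 1*16898)/10834 - 46691/12415 = (2 - 1*16898)/10834 - 46691/12415 = (2 - 16898)*(1/10834) - 46691*1/12415 = -16896*1/10834 - 46691/12415 = -8448/5417 - 46691/12415 = -357807067/67252055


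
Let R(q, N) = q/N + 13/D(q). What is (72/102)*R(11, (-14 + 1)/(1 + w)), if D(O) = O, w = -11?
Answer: 16548/2431 ≈ 6.8071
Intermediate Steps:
R(q, N) = 13/q + q/N (R(q, N) = q/N + 13/q = 13/q + q/N)
(72/102)*R(11, (-14 + 1)/(1 + w)) = (72/102)*(13/11 + 11/(((-14 + 1)/(1 - 11)))) = (72*(1/102))*(13*(1/11) + 11/((-13/(-10)))) = 12*(13/11 + 11/((-13*(-⅒))))/17 = 12*(13/11 + 11/(13/10))/17 = 12*(13/11 + 11*(10/13))/17 = 12*(13/11 + 110/13)/17 = (12/17)*(1379/143) = 16548/2431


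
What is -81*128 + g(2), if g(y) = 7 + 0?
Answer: -10361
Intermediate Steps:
g(y) = 7
-81*128 + g(2) = -81*128 + 7 = -10368 + 7 = -10361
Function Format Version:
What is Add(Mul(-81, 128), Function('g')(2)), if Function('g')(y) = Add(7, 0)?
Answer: -10361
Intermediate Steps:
Function('g')(y) = 7
Add(Mul(-81, 128), Function('g')(2)) = Add(Mul(-81, 128), 7) = Add(-10368, 7) = -10361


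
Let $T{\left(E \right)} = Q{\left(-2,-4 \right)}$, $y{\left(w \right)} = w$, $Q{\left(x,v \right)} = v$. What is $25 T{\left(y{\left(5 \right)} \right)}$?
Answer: $-100$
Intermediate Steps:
$T{\left(E \right)} = -4$
$25 T{\left(y{\left(5 \right)} \right)} = 25 \left(-4\right) = -100$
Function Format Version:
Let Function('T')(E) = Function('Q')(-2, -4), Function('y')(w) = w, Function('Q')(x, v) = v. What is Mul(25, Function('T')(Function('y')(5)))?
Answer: -100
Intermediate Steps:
Function('T')(E) = -4
Mul(25, Function('T')(Function('y')(5))) = Mul(25, -4) = -100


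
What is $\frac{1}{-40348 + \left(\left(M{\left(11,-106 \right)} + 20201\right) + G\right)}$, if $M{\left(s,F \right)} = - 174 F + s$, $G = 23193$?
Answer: $\frac{1}{21501} \approx 4.6509 \cdot 10^{-5}$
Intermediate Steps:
$M{\left(s,F \right)} = s - 174 F$
$\frac{1}{-40348 + \left(\left(M{\left(11,-106 \right)} + 20201\right) + G\right)} = \frac{1}{-40348 + \left(\left(\left(11 - -18444\right) + 20201\right) + 23193\right)} = \frac{1}{-40348 + \left(\left(\left(11 + 18444\right) + 20201\right) + 23193\right)} = \frac{1}{-40348 + \left(\left(18455 + 20201\right) + 23193\right)} = \frac{1}{-40348 + \left(38656 + 23193\right)} = \frac{1}{-40348 + 61849} = \frac{1}{21501}$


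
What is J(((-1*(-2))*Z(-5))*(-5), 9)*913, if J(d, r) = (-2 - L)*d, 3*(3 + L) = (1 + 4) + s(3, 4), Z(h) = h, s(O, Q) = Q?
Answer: -91300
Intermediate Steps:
L = 0 (L = -3 + ((1 + 4) + 4)/3 = -3 + (5 + 4)/3 = -3 + (⅓)*9 = -3 + 3 = 0)
J(d, r) = -2*d (J(d, r) = (-2 - 1*0)*d = (-2 + 0)*d = -2*d)
J(((-1*(-2))*Z(-5))*(-5), 9)*913 = -2*-1*(-2)*(-5)*(-5)*913 = -2*2*(-5)*(-5)*913 = -(-20)*(-5)*913 = -2*50*913 = -100*913 = -91300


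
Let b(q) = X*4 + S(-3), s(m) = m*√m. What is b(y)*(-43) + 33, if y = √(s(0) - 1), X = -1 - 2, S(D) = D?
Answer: 678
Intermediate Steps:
s(m) = m^(3/2)
X = -3
y = I (y = √(0^(3/2) - 1) = √(0 - 1) = √(-1) = I ≈ 1.0*I)
b(q) = -15 (b(q) = -3*4 - 3 = -12 - 3 = -15)
b(y)*(-43) + 33 = -15*(-43) + 33 = 645 + 33 = 678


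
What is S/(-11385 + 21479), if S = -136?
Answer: -68/5047 ≈ -0.013473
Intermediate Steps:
S/(-11385 + 21479) = -136/(-11385 + 21479) = -136/10094 = (1/10094)*(-136) = -68/5047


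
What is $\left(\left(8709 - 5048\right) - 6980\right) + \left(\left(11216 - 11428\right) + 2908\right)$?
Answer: $-623$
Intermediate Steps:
$\left(\left(8709 - 5048\right) - 6980\right) + \left(\left(11216 - 11428\right) + 2908\right) = \left(3661 - 6980\right) + \left(-212 + 2908\right) = -3319 + 2696 = -623$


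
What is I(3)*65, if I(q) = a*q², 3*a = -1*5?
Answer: -975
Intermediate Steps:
a = -5/3 (a = (-1*5)/3 = (⅓)*(-5) = -5/3 ≈ -1.6667)
I(q) = -5*q²/3
I(3)*65 = -5/3*3²*65 = -5/3*9*65 = -15*65 = -975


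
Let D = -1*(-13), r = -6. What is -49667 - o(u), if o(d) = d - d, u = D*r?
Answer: -49667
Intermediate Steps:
D = 13
u = -78 (u = 13*(-6) = -78)
o(d) = 0
-49667 - o(u) = -49667 - 1*0 = -49667 + 0 = -49667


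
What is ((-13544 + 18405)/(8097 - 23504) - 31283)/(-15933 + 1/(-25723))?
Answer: 6199012033183/3157237567960 ≈ 1.9634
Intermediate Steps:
((-13544 + 18405)/(8097 - 23504) - 31283)/(-15933 + 1/(-25723)) = (4861/(-15407) - 31283)/(-15933 - 1/25723) = (4861*(-1/15407) - 31283)/(-409844560/25723) = (-4861/15407 - 31283)*(-25723/409844560) = -481982042/15407*(-25723/409844560) = 6199012033183/3157237567960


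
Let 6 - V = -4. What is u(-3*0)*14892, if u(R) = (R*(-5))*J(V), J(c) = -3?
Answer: 0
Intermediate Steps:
V = 10 (V = 6 - 1*(-4) = 6 + 4 = 10)
u(R) = 15*R (u(R) = (R*(-5))*(-3) = -5*R*(-3) = 15*R)
u(-3*0)*14892 = (15*(-3*0))*14892 = (15*0)*14892 = 0*14892 = 0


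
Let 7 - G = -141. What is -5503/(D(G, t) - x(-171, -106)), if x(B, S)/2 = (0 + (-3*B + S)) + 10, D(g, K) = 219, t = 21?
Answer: 5503/615 ≈ 8.9480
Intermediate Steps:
G = 148 (G = 7 - 1*(-141) = 7 + 141 = 148)
x(B, S) = 20 - 6*B + 2*S (x(B, S) = 2*((0 + (-3*B + S)) + 10) = 2*((0 + (S - 3*B)) + 10) = 2*((S - 3*B) + 10) = 2*(10 + S - 3*B) = 20 - 6*B + 2*S)
-5503/(D(G, t) - x(-171, -106)) = -5503/(219 - (20 - 6*(-171) + 2*(-106))) = -5503/(219 - (20 + 1026 - 212)) = -5503/(219 - 1*834) = -5503/(219 - 834) = -5503/(-615) = -5503*(-1/615) = 5503/615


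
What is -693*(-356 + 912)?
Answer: -385308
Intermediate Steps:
-693*(-356 + 912) = -693*556 = -385308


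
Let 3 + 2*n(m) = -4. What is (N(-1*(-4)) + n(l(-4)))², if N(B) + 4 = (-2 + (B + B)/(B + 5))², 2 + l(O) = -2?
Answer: 1030225/26244 ≈ 39.256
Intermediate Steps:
l(O) = -4 (l(O) = -2 - 2 = -4)
n(m) = -7/2 (n(m) = -3/2 + (½)*(-4) = -3/2 - 2 = -7/2)
N(B) = -4 + (-2 + 2*B/(5 + B))² (N(B) = -4 + (-2 + (B + B)/(B + 5))² = -4 + (-2 + (2*B)/(5 + B))² = -4 + (-2 + 2*B/(5 + B))²)
(N(-1*(-4)) + n(l(-4)))² = ((-4 + 100/(5 - 1*(-4))²) - 7/2)² = ((-4 + 100/(5 + 4)²) - 7/2)² = ((-4 + 100/9²) - 7/2)² = ((-4 + 100*(1/81)) - 7/2)² = ((-4 + 100/81) - 7/2)² = (-224/81 - 7/2)² = (-1015/162)² = 1030225/26244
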